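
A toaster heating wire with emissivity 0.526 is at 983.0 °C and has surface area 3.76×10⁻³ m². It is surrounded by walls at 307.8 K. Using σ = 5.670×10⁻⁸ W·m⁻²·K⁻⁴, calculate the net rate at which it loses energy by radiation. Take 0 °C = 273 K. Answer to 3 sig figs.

Net loss ≈ 278 W

T = 983.0 °C + 273 = 1256.0 K.
Area A = 3.76×10⁻³ m².
Net radiated power P_net = εσA(T⁴ − T₀⁴) = 0.526×5.670×10⁻⁸×3.76×10⁻³×(1256.0⁴ − 307.8⁴).
T⁴ − T₀⁴ = 2.48862×10¹² − 8.97583×10⁹ = 2.47964×10¹² K⁴, so P_net = 278 W.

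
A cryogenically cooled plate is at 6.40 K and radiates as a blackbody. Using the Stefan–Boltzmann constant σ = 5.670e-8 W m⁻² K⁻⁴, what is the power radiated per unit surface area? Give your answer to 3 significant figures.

Stefan–Boltzmann: I = σT⁴ = 5.670×10⁻⁸ × (6.40)⁴ = 9.51×10⁻⁵ W/m².

I ≈ 9.51×10⁻⁵ W/m²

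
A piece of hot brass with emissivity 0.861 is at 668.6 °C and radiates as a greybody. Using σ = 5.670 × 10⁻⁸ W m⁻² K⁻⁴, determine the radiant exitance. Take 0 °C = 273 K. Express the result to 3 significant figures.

I ≈ 3.84×10⁴ W/m²

T = 668.6 °C + 273 = 941.6 K.
Stefan–Boltzmann: I = εσT⁴ = 0.861 × 5.670×10⁻⁸ × (941.6)⁴ = 3.84×10⁴ W/m².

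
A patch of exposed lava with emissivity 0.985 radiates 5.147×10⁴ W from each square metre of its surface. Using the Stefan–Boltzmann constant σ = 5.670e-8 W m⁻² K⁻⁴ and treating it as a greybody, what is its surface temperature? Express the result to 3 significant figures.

I = εσT⁴, so T = (I/εσ)^(1/4) = (5.147×10⁴/(0.985×5.670×10⁻⁸))^(1/4) = 980 K.

T ≈ 980 K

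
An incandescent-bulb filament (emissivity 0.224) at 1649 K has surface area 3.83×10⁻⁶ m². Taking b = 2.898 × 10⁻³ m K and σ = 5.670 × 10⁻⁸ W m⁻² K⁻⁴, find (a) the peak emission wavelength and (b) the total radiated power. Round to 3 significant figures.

λ_max ≈ 1.76×10³ nm; P ≈ 0.360 W

(a) λ_max = b/T = 2.898×10⁻³/1649 = 1.757×10⁻⁶ m = 1.76×10³ nm.
Area A = 3.83×10⁻⁶ m².
(b) P = εσAT⁴ = 0.224×5.670×10⁻⁸×3.83×10⁻⁶×(1649)⁴ = 0.360 W.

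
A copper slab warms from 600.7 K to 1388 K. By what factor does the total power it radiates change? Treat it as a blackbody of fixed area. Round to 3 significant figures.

P ∝ T⁴, so P₂/P₁ = (T₂/T₁)⁴ = (1388/600.7)⁴ = (2.31064)⁴ = 28.5.

P₂/P₁ ≈ 28.5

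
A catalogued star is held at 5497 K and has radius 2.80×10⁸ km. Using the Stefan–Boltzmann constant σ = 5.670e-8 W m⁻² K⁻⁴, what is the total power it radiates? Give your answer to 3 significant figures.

P ≈ 5.10×10³¹ W

Surface area A = 4πR² = 4π(2.80×10¹¹ m)² = 9.85203×10²³ m².
P = σAT⁴ = 5.670×10⁻⁸ × 9.85203×10²³ × (5497)⁴ = 5.10×10³¹ W.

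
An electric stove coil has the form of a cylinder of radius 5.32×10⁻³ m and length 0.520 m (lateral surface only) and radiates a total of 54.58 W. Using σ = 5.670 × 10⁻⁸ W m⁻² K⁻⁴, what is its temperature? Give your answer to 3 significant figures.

T ≈ 485 K

Lateral area A = 2πrL = 2π×5.32×10⁻³×0.520 = 0.0173818 m².
P = σAT⁴ ⇒ T = (P/(σA))^(1/4) = (54.58/(5.670×10⁻⁸×0.0173818))^(1/4) = 485 K.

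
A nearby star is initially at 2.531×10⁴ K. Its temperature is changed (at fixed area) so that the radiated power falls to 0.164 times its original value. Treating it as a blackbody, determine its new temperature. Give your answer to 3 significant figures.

T₂ ≈ 1.61×10⁴ K

P ∝ T⁴, so T₂/T₁ = (P₂/P₁)^(1/4) = (0.164)^(1/4) = 0.636372.
T₂ = 2.531×10⁴ × 0.636372 = 1.61×10⁴ K.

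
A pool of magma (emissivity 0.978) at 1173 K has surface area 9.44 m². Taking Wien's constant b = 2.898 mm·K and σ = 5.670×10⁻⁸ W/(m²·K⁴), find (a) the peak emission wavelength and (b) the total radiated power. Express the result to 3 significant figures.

λ_max ≈ 2.47 μm; P ≈ 9.91×10⁵ W

(a) λ_max = b/T = 2.898×10⁻³/1173 = 2.471×10⁻⁶ m = 2.47 μm.
Area A = 9.44 m².
(b) P = εσAT⁴ = 0.978×5.670×10⁻⁸×9.44×(1173)⁴ = 9.91×10⁵ W.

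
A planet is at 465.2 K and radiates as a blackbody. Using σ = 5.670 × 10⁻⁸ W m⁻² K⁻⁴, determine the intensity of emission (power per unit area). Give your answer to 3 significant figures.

Stefan–Boltzmann: I = σT⁴ = 5.670×10⁻⁸ × (465.2)⁴ = 2.66×10³ W/m².

I ≈ 2.66×10³ W/m²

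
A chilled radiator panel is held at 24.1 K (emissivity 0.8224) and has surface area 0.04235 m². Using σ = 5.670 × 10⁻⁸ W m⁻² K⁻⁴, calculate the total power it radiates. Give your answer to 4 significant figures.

P ≈ 6.662×10⁻⁴ W

Area A = 0.04235 m².
P = εσAT⁴ = 0.8224 × 5.670×10⁻⁸ × 0.04235 × (24.1)⁴ = 6.662×10⁻⁴ W.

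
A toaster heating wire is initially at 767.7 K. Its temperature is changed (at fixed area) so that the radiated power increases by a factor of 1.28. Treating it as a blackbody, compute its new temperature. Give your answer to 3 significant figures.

T₂ ≈ 817 K

P ∝ T⁴, so T₂/T₁ = (P₂/P₁)^(1/4) = (1.28)^(1/4) = 1.06366.
T₂ = 767.7 × 1.06366 = 817 K.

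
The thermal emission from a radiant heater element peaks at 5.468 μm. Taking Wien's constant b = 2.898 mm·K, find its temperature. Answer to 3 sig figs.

Wien's law gives T = b/λ_max = (2.898×10⁻³ m·K)/(5.468×10⁻⁶ m) = 530 K.

T ≈ 530 K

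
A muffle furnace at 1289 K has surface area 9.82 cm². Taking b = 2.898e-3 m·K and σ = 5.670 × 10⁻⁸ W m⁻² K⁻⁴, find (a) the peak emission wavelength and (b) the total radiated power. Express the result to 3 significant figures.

(a) λ_max = b/T = 2.898×10⁻³/1289 = 2.248×10⁻⁶ m = 2.25 μm.
Area A = 9.82 cm² = 9.82×10⁻⁴ m².
(b) P = σAT⁴ = 5.670×10⁻⁸×9.82×10⁻⁴×(1289)⁴ = 154 W.

λ_max ≈ 2.25 μm; P ≈ 154 W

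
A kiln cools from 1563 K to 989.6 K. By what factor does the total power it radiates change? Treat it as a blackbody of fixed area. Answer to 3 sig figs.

P ∝ T⁴, so P₂/P₁ = (T₂/T₁)⁴ = (989.6/1563)⁴ = (0.633141)⁴ = 0.161.

P₂/P₁ ≈ 0.161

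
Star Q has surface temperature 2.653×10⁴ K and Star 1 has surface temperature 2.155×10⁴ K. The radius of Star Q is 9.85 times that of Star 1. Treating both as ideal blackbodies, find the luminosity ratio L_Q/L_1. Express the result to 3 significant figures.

L ∝ R²T⁴, so L_Q/L_1 = (R_Q/R_1)²(T_Q/T_1)⁴ = (9.85)² × (2.653×10⁴/2.155×10⁴)⁴ = 97.0225 × 2.29699 = 223.

L_Q/L_1 ≈ 223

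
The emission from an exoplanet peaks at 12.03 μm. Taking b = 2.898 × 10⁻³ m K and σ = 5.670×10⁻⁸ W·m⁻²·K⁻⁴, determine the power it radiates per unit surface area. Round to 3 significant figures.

I ≈ 191 W/m²

Wien's law: T = b/λ_max = 2.898×10⁻³/1.203×10⁻⁵ = 240.898 K.
Then I = σT⁴ = 5.670×10⁻⁸×(240.898)⁴ = 191 W/m².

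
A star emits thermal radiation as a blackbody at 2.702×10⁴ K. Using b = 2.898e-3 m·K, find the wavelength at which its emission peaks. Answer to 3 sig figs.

λ_max ≈ 107 nm

Wien's displacement law: λ_max = b/T = (2.898×10⁻³ m·K)/(2.702×10⁴ K) = 1.073×10⁻⁷ m.
That is 107 nm, in the ultraviolet range.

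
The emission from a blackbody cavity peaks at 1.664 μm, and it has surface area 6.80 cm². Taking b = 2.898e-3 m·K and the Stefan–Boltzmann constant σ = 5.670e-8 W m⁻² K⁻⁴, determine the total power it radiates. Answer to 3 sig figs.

P ≈ 355 W

Wien's law: T = b/λ_max = 2.898×10⁻³/1.664×10⁻⁶ = 1741.59 K.
Area A = 6.80 cm² = 6.80×10⁻⁴ m².
Then P = σAT⁴ = 5.670×10⁻⁸×6.80×10⁻⁴×(1741.59)⁴ = 355 W.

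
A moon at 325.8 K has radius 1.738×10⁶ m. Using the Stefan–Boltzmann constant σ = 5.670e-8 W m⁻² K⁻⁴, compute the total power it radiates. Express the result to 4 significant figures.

P ≈ 2.425×10¹⁶ W

Surface area A = 4πR² = 4π(1.738×10⁶ m)² = 3.79585×10¹³ m².
P = σAT⁴ = 5.670×10⁻⁸ × 3.79585×10¹³ × (325.8)⁴ = 2.425×10¹⁶ W.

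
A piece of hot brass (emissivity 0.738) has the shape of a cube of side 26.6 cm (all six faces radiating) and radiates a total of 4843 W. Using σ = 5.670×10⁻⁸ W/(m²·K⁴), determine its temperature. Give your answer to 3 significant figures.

Area A = 6s² = 6×(0.266 m)² = 0.424536 m².
P = εσAT⁴ ⇒ T = (P/(εσA))^(1/4) = (4843/(0.738×5.670×10⁻⁸×0.424536))^(1/4) = 723 K.

T ≈ 723 K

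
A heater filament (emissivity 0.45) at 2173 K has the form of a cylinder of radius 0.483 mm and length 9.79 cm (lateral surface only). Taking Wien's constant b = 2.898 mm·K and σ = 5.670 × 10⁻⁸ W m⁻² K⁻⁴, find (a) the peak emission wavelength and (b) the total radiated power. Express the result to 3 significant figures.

(a) λ_max = b/T = 2.898×10⁻³/2173 = 1.334×10⁻⁶ m = 1.33×10³ nm.
Lateral area A = 2πrL = 2π×4.83×10⁻⁴×0.0979 = 2.97105×10⁻⁴ m².
(b) P = εσAT⁴ = 0.45×5.670×10⁻⁸×2.97105×10⁻⁴×(2173)⁴ = 169 W.

λ_max ≈ 1.33×10³ nm; P ≈ 169 W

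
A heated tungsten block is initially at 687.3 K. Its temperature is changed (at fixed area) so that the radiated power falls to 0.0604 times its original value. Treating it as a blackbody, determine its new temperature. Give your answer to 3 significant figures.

T₂ ≈ 341 K

P ∝ T⁴, so T₂/T₁ = (P₂/P₁)^(1/4) = (0.0604)^(1/4) = 0.495746.
T₂ = 687.3 × 0.495746 = 341 K.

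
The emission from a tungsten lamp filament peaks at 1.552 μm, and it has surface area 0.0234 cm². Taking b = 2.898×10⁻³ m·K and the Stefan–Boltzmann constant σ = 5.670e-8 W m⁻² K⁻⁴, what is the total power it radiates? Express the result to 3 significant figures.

Wien's law: T = b/λ_max = 2.898×10⁻³/1.552×10⁻⁶ = 1867.27 K.
Area A = 0.0234 cm² = 2.34×10⁻⁶ m².
Then P = σAT⁴ = 5.670×10⁻⁸×2.34×10⁻⁶×(1867.27)⁴ = 1.61 W.

P ≈ 1.61 W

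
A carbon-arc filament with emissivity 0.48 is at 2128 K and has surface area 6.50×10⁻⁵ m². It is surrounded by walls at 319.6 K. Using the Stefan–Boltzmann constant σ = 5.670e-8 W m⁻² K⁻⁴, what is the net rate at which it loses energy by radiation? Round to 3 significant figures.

Area A = 6.50×10⁻⁵ m².
Net radiated power P_net = εσA(T⁴ − T₀⁴) = 0.48×5.670×10⁻⁸×6.50×10⁻⁵×(2128⁴ − 319.6⁴).
T⁴ − T₀⁴ = 2.05063×10¹³ − 1.04334×10¹⁰ = 2.04959×10¹³ K⁴, so P_net = 36.3 W.

Net loss ≈ 36.3 W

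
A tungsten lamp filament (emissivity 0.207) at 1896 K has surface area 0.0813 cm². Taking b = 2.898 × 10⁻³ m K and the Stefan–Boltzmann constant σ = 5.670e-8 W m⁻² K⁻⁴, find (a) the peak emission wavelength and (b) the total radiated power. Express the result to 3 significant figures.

λ_max ≈ 1.53 μm; P ≈ 1.23 W

(a) λ_max = b/T = 2.898×10⁻³/1896 = 1.528×10⁻⁶ m = 1.53 μm.
Area A = 0.0813 cm² = 8.13×10⁻⁶ m².
(b) P = εσAT⁴ = 0.207×5.670×10⁻⁸×8.13×10⁻⁶×(1896)⁴ = 1.23 W.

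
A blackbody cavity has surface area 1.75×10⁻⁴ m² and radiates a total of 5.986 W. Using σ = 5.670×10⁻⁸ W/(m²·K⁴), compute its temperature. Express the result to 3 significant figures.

Area A = 1.75×10⁻⁴ m².
P = σAT⁴ ⇒ T = (P/(σA))^(1/4) = (5.986/(5.670×10⁻⁸×1.75×10⁻⁴))^(1/4) = 881 K.

T ≈ 881 K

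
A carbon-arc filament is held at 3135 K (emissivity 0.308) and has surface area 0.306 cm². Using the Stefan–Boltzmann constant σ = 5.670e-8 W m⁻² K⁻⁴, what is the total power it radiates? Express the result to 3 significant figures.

Area A = 0.306 cm² = 3.06×10⁻⁵ m².
P = εσAT⁴ = 0.308 × 5.670×10⁻⁸ × 3.06×10⁻⁵ × (3135)⁴ = 51.6 W.

P ≈ 51.6 W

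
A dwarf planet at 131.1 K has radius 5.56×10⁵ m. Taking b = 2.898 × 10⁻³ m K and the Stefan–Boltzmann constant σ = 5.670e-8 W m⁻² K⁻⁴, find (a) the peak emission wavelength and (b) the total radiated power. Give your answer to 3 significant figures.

(a) λ_max = b/T = 2.898×10⁻³/131.1 = 2.211×10⁻⁵ m = 22.1 μm.
Surface area A = 4πR² = 4π(5.56×10⁵ m)² = 3.88472×10¹² m².
(b) P = σAT⁴ = 5.670×10⁻⁸×3.88472×10¹²×(131.1)⁴ = 6.51×10¹³ W.

λ_max ≈ 22.1 μm; P ≈ 6.51×10¹³ W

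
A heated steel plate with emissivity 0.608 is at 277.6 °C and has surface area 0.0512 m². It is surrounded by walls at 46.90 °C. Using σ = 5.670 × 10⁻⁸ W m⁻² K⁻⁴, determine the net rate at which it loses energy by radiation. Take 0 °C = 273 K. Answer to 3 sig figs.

T = 277.6 °C + 273 = 550.6 K.
Surroundings: T = 46.90 °C + 273 = 319.90 K.
Area A = 0.0512 m².
Net radiated power P_net = εσA(T⁴ − T₀⁴) = 0.608×5.670×10⁻⁸×0.0512×(550.6⁴ − 319.90⁴).
T⁴ − T₀⁴ = 9.19062×10¹⁰ − 1.04727×10¹⁰ = 8.14335×10¹⁰ K⁴, so P_net = 144 W.

Net loss ≈ 144 W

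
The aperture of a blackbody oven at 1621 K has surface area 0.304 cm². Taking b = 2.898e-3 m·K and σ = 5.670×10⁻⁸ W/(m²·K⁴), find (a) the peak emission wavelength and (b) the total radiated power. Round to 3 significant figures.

(a) λ_max = b/T = 2.898×10⁻³/1621 = 1.788×10⁻⁶ m = 1.79 μm.
Area A = 0.304 cm² = 3.04×10⁻⁵ m².
(b) P = σAT⁴ = 5.670×10⁻⁸×3.04×10⁻⁵×(1621)⁴ = 11.9 W.

λ_max ≈ 1.79 μm; P ≈ 11.9 W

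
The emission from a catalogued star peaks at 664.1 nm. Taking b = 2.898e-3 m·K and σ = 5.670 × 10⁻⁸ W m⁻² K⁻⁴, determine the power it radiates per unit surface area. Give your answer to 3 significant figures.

I ≈ 2.06×10⁷ W/m²

Wien's law: T = b/λ_max = 2.898×10⁻³/6.641×10⁻⁷ = 4363.80 K.
Then I = σT⁴ = 5.670×10⁻⁸×(4363.80)⁴ = 2.06×10⁷ W/m².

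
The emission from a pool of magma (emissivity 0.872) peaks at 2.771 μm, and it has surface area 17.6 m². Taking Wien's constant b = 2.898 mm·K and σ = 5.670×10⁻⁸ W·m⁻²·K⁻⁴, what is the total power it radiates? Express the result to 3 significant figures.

Wien's law: T = b/λ_max = 2.898×10⁻³/2.771×10⁻⁶ = 1045.83 K.
Area A = 17.6 m².
Then P = εσAT⁴ = 0.872×5.670×10⁻⁸×17.6×(1045.83)⁴ = 1.04×10⁶ W.

P ≈ 1.04×10⁶ W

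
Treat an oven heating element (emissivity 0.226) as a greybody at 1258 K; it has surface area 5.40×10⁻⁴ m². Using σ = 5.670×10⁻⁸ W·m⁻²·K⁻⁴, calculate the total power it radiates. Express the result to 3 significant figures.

Area A = 5.40×10⁻⁴ m².
P = εσAT⁴ = 0.226 × 5.670×10⁻⁸ × 5.40×10⁻⁴ × (1258)⁴ = 17.3 W.

P ≈ 17.3 W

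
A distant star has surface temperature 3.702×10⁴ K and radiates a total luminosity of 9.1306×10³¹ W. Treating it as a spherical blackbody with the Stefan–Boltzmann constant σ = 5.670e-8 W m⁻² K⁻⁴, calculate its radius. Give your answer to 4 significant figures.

L = 4πR²σT⁴ ⇒ R = √(L/(4πσT⁴)).
σT⁴ = 1.06495×10¹¹ W/m², so R = √(9.1306×10³¹/(4π×1.06495×10¹¹)) = 8.260×10⁹ m.

R ≈ 8.260×10⁹ m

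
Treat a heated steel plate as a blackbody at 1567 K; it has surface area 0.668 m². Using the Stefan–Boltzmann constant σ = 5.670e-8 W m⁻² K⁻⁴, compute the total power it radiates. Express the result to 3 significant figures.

P ≈ 2.28×10⁵ W

Area A = 0.668 m².
P = σAT⁴ = 5.670×10⁻⁸ × 0.668 × (1567)⁴ = 2.28×10⁵ W.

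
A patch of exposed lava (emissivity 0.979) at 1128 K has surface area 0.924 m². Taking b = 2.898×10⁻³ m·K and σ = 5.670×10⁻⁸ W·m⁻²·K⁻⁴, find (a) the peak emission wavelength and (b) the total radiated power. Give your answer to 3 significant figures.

λ_max ≈ 2.57 μm; P ≈ 8.30×10⁴ W

(a) λ_max = b/T = 2.898×10⁻³/1128 = 2.569×10⁻⁶ m = 2.57 μm.
Area A = 0.924 m².
(b) P = εσAT⁴ = 0.979×5.670×10⁻⁸×0.924×(1128)⁴ = 8.30×10⁴ W.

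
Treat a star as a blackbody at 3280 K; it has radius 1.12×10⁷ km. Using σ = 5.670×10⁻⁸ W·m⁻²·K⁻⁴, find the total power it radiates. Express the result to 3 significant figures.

P ≈ 1.03×10²⁸ W

Surface area A = 4πR² = 4π(1.12×10¹⁰ m)² = 1.57633×10²¹ m².
P = σAT⁴ = 5.670×10⁻⁸ × 1.57633×10²¹ × (3280)⁴ = 1.03×10²⁸ W.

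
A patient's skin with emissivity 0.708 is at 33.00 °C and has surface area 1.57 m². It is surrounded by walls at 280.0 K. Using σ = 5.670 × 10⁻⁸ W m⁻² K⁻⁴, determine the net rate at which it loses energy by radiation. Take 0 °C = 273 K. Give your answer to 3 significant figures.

T = 33.00 °C + 273 = 306.00 K.
Area A = 1.57 m².
Net radiated power P_net = εσA(T⁴ − T₀⁴) = 0.708×5.670×10⁻⁸×1.57×(306.00⁴ − 280.0⁴).
T⁴ − T₀⁴ = 8.76770×10⁹ − 6.14656×10⁹ = 2.62114×10⁹ K⁴, so P_net = 165 W.

Net loss ≈ 165 W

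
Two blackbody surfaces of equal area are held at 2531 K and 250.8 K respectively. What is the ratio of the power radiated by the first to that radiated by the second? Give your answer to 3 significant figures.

P₁/P₂ ≈ 1.04×10⁴

With equal areas, P₁/P₂ = (T₁/T₂)⁴ = (2531/250.8)⁴ = 1.04×10⁴.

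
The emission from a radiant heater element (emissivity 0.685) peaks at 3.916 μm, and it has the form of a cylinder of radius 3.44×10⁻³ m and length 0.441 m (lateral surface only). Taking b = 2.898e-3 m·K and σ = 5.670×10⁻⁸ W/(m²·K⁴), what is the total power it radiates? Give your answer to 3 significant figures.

P ≈ 111 W

Wien's law: T = b/λ_max = 2.898×10⁻³/3.916×10⁻⁶ = 740.041 K.
Lateral area A = 2πrL = 2π×3.44×10⁻³×0.441 = 9.53184×10⁻³ m².
Then P = εσAT⁴ = 0.685×5.670×10⁻⁸×9.53184×10⁻³×(740.041)⁴ = 111 W.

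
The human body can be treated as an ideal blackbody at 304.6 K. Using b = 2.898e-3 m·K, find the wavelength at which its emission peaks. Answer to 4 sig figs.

λ_max ≈ 9.514 μm

Wien's displacement law: λ_max = b/T = (2.898×10⁻³ m·K)/(304.6 K) = 9.5141×10⁻⁶ m.
That is 9.514 μm, in the infrared range.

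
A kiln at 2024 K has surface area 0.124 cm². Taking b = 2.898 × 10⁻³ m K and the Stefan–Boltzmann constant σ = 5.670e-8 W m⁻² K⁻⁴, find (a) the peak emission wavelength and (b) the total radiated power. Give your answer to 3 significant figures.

λ_max ≈ 1.43 μm; P ≈ 11.8 W

(a) λ_max = b/T = 2.898×10⁻³/2024 = 1.432×10⁻⁶ m = 1.43 μm.
Area A = 0.124 cm² = 1.24×10⁻⁵ m².
(b) P = σAT⁴ = 5.670×10⁻⁸×1.24×10⁻⁵×(2024)⁴ = 11.8 W.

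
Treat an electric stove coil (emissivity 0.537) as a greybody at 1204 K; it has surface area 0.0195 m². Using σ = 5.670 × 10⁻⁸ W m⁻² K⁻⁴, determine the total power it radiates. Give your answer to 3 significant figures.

Area A = 0.0195 m².
P = εσAT⁴ = 0.537 × 5.670×10⁻⁸ × 0.0195 × (1204)⁴ = 1.25×10³ W.

P ≈ 1.25×10³ W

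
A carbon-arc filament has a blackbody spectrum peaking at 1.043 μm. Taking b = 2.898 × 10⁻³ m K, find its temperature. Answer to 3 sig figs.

Wien's law gives T = b/λ_max = (2.898×10⁻³ m·K)/(1.043×10⁻⁶ m) = 2.78×10³ K.

T ≈ 2.78×10³ K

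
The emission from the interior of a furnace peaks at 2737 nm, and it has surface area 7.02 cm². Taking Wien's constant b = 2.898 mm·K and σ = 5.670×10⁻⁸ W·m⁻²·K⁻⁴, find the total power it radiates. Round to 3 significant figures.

Wien's law: T = b/λ_max = 2.898×10⁻³/2.737×10⁻⁶ = 1058.82 K.
Area A = 7.02 cm² = 7.02×10⁻⁴ m².
Then P = σAT⁴ = 5.670×10⁻⁸×7.02×10⁻⁴×(1058.82)⁴ = 50.0 W.

P ≈ 50.0 W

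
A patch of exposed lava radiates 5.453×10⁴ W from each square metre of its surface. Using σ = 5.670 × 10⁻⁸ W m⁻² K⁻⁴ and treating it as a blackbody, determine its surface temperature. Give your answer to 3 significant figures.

T ≈ 990 K

I = σT⁴, so T = (I/σ)^(1/4) = (5.453×10⁴/(5.670×10⁻⁸))^(1/4) = 990 K.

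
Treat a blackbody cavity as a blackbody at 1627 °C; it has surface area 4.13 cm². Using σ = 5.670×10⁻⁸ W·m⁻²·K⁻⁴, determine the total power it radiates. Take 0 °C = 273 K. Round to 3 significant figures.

T = 1627 °C + 273 = 1900 K.
Area A = 4.13 cm² = 4.13×10⁻⁴ m².
P = σAT⁴ = 5.670×10⁻⁸ × 4.13×10⁻⁴ × (1900)⁴ = 305 W.

P ≈ 305 W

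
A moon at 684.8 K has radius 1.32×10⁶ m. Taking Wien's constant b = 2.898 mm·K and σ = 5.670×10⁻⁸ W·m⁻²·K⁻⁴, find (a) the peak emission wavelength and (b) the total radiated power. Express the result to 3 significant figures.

(a) λ_max = b/T = 2.898×10⁻³/684.8 = 4.232×10⁻⁶ m = 4.23 μm.
Surface area A = 4πR² = 4π(1.32×10⁶ m)² = 2.18956×10¹³ m².
(b) P = σAT⁴ = 5.670×10⁻⁸×2.18956×10¹³×(684.8)⁴ = 2.73×10¹⁷ W.

λ_max ≈ 4.23 μm; P ≈ 2.73×10¹⁷ W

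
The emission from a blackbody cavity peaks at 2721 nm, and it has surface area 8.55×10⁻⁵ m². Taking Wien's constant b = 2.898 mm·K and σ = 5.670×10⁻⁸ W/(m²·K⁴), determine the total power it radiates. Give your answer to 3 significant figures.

Wien's law: T = b/λ_max = 2.898×10⁻³/2.721×10⁻⁶ = 1065.05 K.
Area A = 8.55×10⁻⁵ m².
Then P = σAT⁴ = 5.670×10⁻⁸×8.55×10⁻⁵×(1065.05)⁴ = 6.24 W.

P ≈ 6.24 W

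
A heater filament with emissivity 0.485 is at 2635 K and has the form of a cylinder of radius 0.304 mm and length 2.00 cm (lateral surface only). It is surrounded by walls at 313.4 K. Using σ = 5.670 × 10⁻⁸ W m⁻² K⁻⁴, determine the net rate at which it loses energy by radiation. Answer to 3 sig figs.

Net loss ≈ 50.6 W

Lateral area A = 2πrL = 2π×3.04×10⁻⁴×0.0200 = 3.82018×10⁻⁵ m².
Net radiated power P_net = εσA(T⁴ − T₀⁴) = 0.485×5.670×10⁻⁸×3.82018×10⁻⁵×(2635⁴ − 313.4⁴).
T⁴ − T₀⁴ = 4.82084×10¹³ − 9.64708×10⁹ = 4.81988×10¹³ K⁴, so P_net = 50.6 W.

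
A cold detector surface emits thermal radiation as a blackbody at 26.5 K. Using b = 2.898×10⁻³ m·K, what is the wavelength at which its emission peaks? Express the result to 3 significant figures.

Wien's displacement law: λ_max = b/T = (2.898×10⁻³ m·K)/(26.5 K) = 1.094×10⁻⁴ m.
That is 0.109 mm, in the infrared range.

λ_max ≈ 0.109 mm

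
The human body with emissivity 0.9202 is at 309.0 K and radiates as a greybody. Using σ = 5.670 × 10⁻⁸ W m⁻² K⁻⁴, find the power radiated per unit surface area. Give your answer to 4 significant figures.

Stefan–Boltzmann: I = εσT⁴ = 0.9202 × 5.670×10⁻⁸ × (309.0)⁴ = 475.7 W/m².

I ≈ 475.7 W/m²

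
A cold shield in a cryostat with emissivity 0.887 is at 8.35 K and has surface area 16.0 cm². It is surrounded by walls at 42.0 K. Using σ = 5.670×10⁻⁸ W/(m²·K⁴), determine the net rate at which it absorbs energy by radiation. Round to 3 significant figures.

Area A = 16.0 cm² = 1.60×10⁻³ m².
Net radiated power P_net = εσA(T⁴ − T₀⁴) = 0.887×5.670×10⁻⁸×1.60×10⁻³×(8.35⁴ − 42.0⁴).
T⁴ − T₀⁴ = 4861.23 − 3.11170×10⁶ = -3.10684×10⁶ K⁴, so P_net = -2.50×10⁻⁴ W — negative, meaning a net gain of 2.50×10⁻⁴ W.

Net gain ≈ 2.50×10⁻⁴ W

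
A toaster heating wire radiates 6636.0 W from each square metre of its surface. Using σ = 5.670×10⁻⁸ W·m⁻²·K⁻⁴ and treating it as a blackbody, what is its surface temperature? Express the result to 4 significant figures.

T ≈ 584.9 K

I = σT⁴, so T = (I/σ)^(1/4) = (6636.0/(5.670×10⁻⁸))^(1/4) = 584.9 K.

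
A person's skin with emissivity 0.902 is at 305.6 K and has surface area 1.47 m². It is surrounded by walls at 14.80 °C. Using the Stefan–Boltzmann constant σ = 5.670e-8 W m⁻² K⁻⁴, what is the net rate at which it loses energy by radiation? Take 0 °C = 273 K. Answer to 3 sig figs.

Net loss ≈ 140 W

Surroundings: T = 14.80 °C + 273 = 287.80 K.
Area A = 1.47 m².
Net radiated power P_net = εσA(T⁴ − T₀⁴) = 0.902×5.670×10⁻⁸×1.47×(305.6⁴ − 287.80⁴).
T⁴ − T₀⁴ = 8.72195×10⁹ − 6.86062×10⁹ = 1.86133×10⁹ K⁴, so P_net = 140 W.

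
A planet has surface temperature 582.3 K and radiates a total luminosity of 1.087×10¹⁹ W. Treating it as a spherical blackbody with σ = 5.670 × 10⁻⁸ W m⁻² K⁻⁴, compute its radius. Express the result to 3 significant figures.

L = 4πR²σT⁴ ⇒ R = √(L/(4πσT⁴)).
σT⁴ = 6518.84 W/m², so R = √(1.087×10¹⁹/(4π×6518.84)) = 1.15×10⁷ m.

R ≈ 1.15×10⁷ m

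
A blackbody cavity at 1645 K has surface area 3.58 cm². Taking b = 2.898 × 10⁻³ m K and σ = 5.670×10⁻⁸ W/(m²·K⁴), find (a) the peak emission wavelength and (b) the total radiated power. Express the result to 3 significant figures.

λ_max ≈ 1.76 μm; P ≈ 149 W

(a) λ_max = b/T = 2.898×10⁻³/1645 = 1.762×10⁻⁶ m = 1.76 μm.
Area A = 3.58 cm² = 3.58×10⁻⁴ m².
(b) P = σAT⁴ = 5.670×10⁻⁸×3.58×10⁻⁴×(1645)⁴ = 149 W.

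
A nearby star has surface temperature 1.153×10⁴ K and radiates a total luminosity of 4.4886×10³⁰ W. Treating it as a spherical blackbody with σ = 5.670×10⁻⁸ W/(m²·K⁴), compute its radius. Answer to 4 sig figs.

L = 4πR²σT⁴ ⇒ R = √(L/(4πσT⁴)).
σT⁴ = 1.00208×10⁹ W/m², so R = √(4.4886×10³⁰/(4π×1.00208×10⁹)) = 1.888×10¹⁰ m.

R ≈ 1.888×10¹⁰ m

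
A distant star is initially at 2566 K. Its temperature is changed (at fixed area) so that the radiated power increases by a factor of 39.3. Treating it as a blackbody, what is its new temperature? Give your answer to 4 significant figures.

T₂ ≈ 6425 K

P ∝ T⁴, so T₂/T₁ = (P₂/P₁)^(1/4) = (39.3)^(1/4) = 2.50379.
T₂ = 2566 × 2.50379 = 6425 K.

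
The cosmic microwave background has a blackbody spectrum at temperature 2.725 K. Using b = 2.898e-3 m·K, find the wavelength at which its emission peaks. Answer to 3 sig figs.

λ_max ≈ 1.06×10⁻³ m

Wien's displacement law: λ_max = b/T = (2.898×10⁻³ m·K)/(2.725 K) = 1.063×10⁻³ m.
That is 1.06×10⁻³ m, in the microwave range.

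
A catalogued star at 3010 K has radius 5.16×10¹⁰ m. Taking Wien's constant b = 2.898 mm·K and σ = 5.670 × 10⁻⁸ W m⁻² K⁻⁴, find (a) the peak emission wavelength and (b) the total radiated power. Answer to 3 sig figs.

λ_max ≈ 0.963 μm; P ≈ 1.56×10²⁹ W

(a) λ_max = b/T = 2.898×10⁻³/3010 = 9.628×10⁻⁷ m = 0.963 μm.
Surface area A = 4πR² = 4π(5.16×10¹⁰ m)² = 3.34587×10²² m².
(b) P = σAT⁴ = 5.670×10⁻⁸×3.34587×10²²×(3010)⁴ = 1.56×10²⁹ W.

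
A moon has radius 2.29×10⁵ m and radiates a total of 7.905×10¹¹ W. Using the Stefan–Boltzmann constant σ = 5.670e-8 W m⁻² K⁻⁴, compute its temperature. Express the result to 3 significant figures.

T ≈ 67.8 K

Surface area A = 4πR² = 4π(2.29×10⁵ m)² = 6.58993×10¹¹ m².
P = σAT⁴ ⇒ T = (P/(σA))^(1/4) = (7.905×10¹¹/(5.670×10⁻⁸×6.58993×10¹¹))^(1/4) = 67.8 K.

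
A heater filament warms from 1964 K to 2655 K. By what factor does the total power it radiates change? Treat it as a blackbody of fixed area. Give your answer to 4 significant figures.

P ∝ T⁴, so P₂/P₁ = (T₂/T₁)⁴ = (2655/1964)⁴ = (1.35183)⁴ = 3.340.

P₂/P₁ ≈ 3.340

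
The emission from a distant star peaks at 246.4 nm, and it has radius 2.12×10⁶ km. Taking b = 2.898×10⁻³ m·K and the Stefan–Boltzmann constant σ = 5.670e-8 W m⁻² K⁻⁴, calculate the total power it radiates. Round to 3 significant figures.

Wien's law: T = b/λ_max = 2.898×10⁻³/2.464×10⁻⁷ = 11761.4 K.
Surface area A = 4πR² = 4π(2.12×10⁹ m)² = 5.64783×10¹⁹ m².
Then P = σAT⁴ = 5.670×10⁻⁸×5.64783×10¹⁹×(11761.4)⁴ = 6.13×10²⁸ W.

P ≈ 6.13×10²⁸ W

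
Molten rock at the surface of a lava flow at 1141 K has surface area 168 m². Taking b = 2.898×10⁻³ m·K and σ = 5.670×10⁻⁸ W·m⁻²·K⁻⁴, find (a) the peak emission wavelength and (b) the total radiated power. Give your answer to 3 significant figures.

λ_max ≈ 2.54 μm; P ≈ 1.61×10⁷ W

(a) λ_max = b/T = 2.898×10⁻³/1141 = 2.540×10⁻⁶ m = 2.54 μm.
Area A = 168 m².
(b) P = σAT⁴ = 5.670×10⁻⁸×168×(1141)⁴ = 1.61×10⁷ W.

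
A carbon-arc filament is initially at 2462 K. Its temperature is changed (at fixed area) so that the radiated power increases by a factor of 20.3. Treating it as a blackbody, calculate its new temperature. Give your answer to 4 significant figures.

P ∝ T⁴, so T₂/T₁ = (P₂/P₁)^(1/4) = (20.3)^(1/4) = 2.12263.
T₂ = 2462 × 2.12263 = 5226 K.

T₂ ≈ 5226 K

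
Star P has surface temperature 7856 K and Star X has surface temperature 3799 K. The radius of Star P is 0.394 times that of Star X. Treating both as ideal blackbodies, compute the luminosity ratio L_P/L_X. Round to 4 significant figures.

L ∝ R²T⁴, so L_P/L_X = (R_P/R_X)²(T_P/T_X)⁴ = (0.394)² × (7856/3799)⁴ = 0.155236 × 18.2864 = 2.839.

L_P/L_X ≈ 2.839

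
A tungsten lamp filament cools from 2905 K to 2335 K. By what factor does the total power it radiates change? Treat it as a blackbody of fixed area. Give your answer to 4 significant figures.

P₂/P₁ ≈ 0.4174

P ∝ T⁴, so P₂/P₁ = (T₂/T₁)⁴ = (2335/2905)⁴ = (0.803787)⁴ = 0.4174.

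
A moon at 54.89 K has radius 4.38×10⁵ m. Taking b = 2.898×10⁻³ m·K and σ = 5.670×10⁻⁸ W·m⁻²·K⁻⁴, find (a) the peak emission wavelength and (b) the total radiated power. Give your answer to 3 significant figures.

(a) λ_max = b/T = 2.898×10⁻³/54.89 = 5.280×10⁻⁵ m = 52.8 μm.
Surface area A = 4πR² = 4π(4.38×10⁵ m)² = 2.41078×10¹² m².
(b) P = σAT⁴ = 5.670×10⁻⁸×2.41078×10¹²×(54.89)⁴ = 1.24×10¹² W.

λ_max ≈ 52.8 μm; P ≈ 1.24×10¹² W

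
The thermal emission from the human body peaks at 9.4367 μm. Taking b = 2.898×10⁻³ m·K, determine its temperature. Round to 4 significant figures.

T ≈ 307.1 K

Wien's law gives T = b/λ_max = (2.898×10⁻³ m·K)/(9.4367×10⁻⁶ m) = 307.1 K.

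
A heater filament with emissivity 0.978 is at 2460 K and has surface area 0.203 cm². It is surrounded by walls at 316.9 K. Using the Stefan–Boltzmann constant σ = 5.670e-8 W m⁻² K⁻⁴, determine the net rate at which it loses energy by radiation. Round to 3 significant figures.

Area A = 0.203 cm² = 2.03×10⁻⁵ m².
Net radiated power P_net = εσA(T⁴ − T₀⁴) = 0.978×5.670×10⁻⁸×2.03×10⁻⁵×(2460⁴ − 316.9⁴).
T⁴ − T₀⁴ = 3.66219×10¹³ − 1.00853×10¹⁰ = 3.66118×10¹³ K⁴, so P_net = 41.2 W.

Net loss ≈ 41.2 W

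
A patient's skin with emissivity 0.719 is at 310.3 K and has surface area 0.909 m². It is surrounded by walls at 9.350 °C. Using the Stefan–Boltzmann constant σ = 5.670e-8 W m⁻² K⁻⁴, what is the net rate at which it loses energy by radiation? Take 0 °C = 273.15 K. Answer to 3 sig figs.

Net loss ≈ 108 W

Surroundings: T = 9.350 °C + 273.15 = 282.500 K.
Area A = 0.909 m².
Net radiated power P_net = εσA(T⁴ − T₀⁴) = 0.719×5.670×10⁻⁸×0.909×(310.3⁴ − 282.500⁴).
T⁴ − T₀⁴ = 9.27101×10⁹ − 6.36904×10⁹ = 2.90197×10⁹ K⁴, so P_net = 108 W.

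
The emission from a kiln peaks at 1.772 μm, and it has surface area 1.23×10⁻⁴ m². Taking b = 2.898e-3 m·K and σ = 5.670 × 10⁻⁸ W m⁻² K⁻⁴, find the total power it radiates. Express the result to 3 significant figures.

Wien's law: T = b/λ_max = 2.898×10⁻³/1.772×10⁻⁶ = 1635.44 K.
Area A = 1.23×10⁻⁴ m².
Then P = σAT⁴ = 5.670×10⁻⁸×1.23×10⁻⁴×(1635.44)⁴ = 49.9 W.

P ≈ 49.9 W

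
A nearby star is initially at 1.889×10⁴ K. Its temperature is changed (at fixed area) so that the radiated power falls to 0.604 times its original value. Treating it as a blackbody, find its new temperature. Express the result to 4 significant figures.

T₂ ≈ 1.665×10⁴ K

P ∝ T⁴, so T₂/T₁ = (P₂/P₁)^(1/4) = (0.604)^(1/4) = 0.881575.
T₂ = 1.889×10⁴ × 0.881575 = 1.665×10⁴ K.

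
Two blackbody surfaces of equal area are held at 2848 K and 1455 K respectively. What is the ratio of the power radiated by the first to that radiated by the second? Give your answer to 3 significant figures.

With equal areas, P₁/P₂ = (T₁/T₂)⁴ = (2848/1455)⁴ = 14.7.

P₁/P₂ ≈ 14.7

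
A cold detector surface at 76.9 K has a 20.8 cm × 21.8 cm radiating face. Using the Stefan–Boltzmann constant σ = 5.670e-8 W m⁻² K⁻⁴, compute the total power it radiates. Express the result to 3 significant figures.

Area A = 0.208 × 0.218 = 0.045344 m².
P = σAT⁴ = 5.670×10⁻⁸ × 0.045344 × (76.9)⁴ = 0.0899 W.

P ≈ 0.0899 W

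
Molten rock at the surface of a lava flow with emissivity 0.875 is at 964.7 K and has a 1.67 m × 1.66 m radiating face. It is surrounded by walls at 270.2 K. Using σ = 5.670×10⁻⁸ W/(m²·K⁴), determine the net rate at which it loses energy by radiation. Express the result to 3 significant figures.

Net loss ≈ 1.18×10⁵ W

Area A = 1.67 × 1.66 = 2.7722 m².
Net radiated power P_net = εσA(T⁴ − T₀⁴) = 0.875×5.670×10⁻⁸×2.7722×(964.7⁴ − 270.2⁴).
T⁴ − T₀⁴ = 8.66102×10¹¹ − 5.33017×10⁹ = 8.60772×10¹¹ K⁴, so P_net = 1.18×10⁵ W.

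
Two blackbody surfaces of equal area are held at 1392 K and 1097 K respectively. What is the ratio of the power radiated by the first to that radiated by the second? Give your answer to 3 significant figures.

P₁/P₂ ≈ 2.59

With equal areas, P₁/P₂ = (T₁/T₂)⁴ = (1392/1097)⁴ = 2.59.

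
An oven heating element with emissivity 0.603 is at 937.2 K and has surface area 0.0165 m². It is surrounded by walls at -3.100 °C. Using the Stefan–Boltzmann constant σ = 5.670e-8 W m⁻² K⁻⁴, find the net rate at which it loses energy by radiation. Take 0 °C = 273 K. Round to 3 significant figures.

Surroundings: T = -3.100 °C + 273 = 269.900 K.
Area A = 0.0165 m².
Net radiated power P_net = εσA(T⁴ − T₀⁴) = 0.603×5.670×10⁻⁸×0.0165×(937.2⁴ − 269.900⁴).
T⁴ − T₀⁴ = 7.71488×10¹¹ − 5.30654×10⁹ = 7.66181×10¹¹ K⁴, so P_net = 432 W.

Net loss ≈ 432 W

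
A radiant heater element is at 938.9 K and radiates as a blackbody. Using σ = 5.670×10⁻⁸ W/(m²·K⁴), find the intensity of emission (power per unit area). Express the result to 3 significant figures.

I ≈ 4.41×10⁴ W/m²

Stefan–Boltzmann: I = σT⁴ = 5.670×10⁻⁸ × (938.9)⁴ = 4.41×10⁴ W/m².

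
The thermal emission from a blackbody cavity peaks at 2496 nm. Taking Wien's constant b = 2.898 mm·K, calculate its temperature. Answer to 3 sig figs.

T ≈ 1.16×10³ K

Wien's law gives T = b/λ_max = (2.898×10⁻³ m·K)/(2.496×10⁻⁶ m) = 1.16×10³ K.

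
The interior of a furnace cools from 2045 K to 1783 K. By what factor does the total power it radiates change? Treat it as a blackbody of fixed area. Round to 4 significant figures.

P₂/P₁ ≈ 0.5779

P ∝ T⁴, so P₂/P₁ = (T₂/T₁)⁴ = (1783/2045)⁴ = (0.871883)⁴ = 0.5779.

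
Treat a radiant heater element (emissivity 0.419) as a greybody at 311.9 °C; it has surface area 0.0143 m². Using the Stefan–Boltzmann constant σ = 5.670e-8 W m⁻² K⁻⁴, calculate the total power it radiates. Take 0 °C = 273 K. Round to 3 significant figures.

P ≈ 39.8 W

T = 311.9 °C + 273 = 584.9 K.
Area A = 0.0143 m².
P = εσAT⁴ = 0.419 × 5.670×10⁻⁸ × 0.0143 × (584.9)⁴ = 39.8 W.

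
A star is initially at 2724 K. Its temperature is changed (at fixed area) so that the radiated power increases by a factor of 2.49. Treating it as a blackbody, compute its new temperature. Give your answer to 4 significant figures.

T₂ ≈ 3422 K

P ∝ T⁴, so T₂/T₁ = (P₂/P₁)^(1/4) = (2.49)^(1/4) = 1.25617.
T₂ = 2724 × 1.25617 = 3422 K.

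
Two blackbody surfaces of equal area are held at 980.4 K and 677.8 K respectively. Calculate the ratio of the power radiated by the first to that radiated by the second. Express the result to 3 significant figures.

With equal areas, P₁/P₂ = (T₁/T₂)⁴ = (980.4/677.8)⁴ = 4.38.

P₁/P₂ ≈ 4.38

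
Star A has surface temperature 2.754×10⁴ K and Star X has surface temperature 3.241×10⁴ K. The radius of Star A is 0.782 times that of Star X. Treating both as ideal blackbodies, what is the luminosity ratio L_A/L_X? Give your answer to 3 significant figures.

L_A/L_X ≈ 0.319

L ∝ R²T⁴, so L_A/L_X = (R_A/R_X)²(T_A/T_X)⁴ = (0.782)² × (2.754×10⁴/3.241×10⁴)⁴ = 0.611524 × 0.521362 = 0.319.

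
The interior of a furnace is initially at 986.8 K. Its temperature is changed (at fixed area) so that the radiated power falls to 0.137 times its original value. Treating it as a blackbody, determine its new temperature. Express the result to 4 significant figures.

T₂ ≈ 600.4 K

P ∝ T⁴, so T₂/T₁ = (P₂/P₁)^(1/4) = (0.137)^(1/4) = 0.608387.
T₂ = 986.8 × 0.608387 = 600.4 K.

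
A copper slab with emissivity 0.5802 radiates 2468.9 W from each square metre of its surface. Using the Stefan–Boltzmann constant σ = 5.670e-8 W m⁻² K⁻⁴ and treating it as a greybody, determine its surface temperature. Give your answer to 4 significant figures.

T ≈ 523.4 K

I = εσT⁴, so T = (I/εσ)^(1/4) = (2468.9/(0.5802×5.670×10⁻⁸))^(1/4) = 523.4 K.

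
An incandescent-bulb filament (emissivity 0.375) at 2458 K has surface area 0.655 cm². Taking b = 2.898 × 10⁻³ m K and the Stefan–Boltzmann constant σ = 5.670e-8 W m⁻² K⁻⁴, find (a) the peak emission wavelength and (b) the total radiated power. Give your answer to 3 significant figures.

λ_max ≈ 1.18 μm; P ≈ 50.8 W

(a) λ_max = b/T = 2.898×10⁻³/2458 = 1.179×10⁻⁶ m = 1.18 μm.
Area A = 0.655 cm² = 6.55×10⁻⁵ m².
(b) P = εσAT⁴ = 0.375×5.670×10⁻⁸×6.55×10⁻⁵×(2458)⁴ = 50.8 W.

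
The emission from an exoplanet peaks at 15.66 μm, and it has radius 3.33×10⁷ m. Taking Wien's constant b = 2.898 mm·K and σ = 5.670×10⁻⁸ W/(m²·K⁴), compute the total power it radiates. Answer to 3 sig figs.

P ≈ 9.27×10¹⁷ W

Wien's law: T = b/λ_max = 2.898×10⁻³/1.566×10⁻⁵ = 185.057 K.
Surface area A = 4πR² = 4π(3.33×10⁷ m)² = 1.39347×10¹⁶ m².
Then P = σAT⁴ = 5.670×10⁻⁸×1.39347×10¹⁶×(185.057)⁴ = 9.27×10¹⁷ W.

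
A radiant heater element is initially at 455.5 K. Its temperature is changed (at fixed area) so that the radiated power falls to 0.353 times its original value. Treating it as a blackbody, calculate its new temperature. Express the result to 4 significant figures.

T₂ ≈ 351.1 K

P ∝ T⁴, so T₂/T₁ = (P₂/P₁)^(1/4) = (0.353)^(1/4) = 0.770803.
T₂ = 455.5 × 0.770803 = 351.1 K.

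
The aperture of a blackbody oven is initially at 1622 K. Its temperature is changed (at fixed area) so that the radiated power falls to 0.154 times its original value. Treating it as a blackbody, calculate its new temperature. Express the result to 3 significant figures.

T₂ ≈ 1.02×10³ K

P ∝ T⁴, so T₂/T₁ = (P₂/P₁)^(1/4) = (0.154)^(1/4) = 0.626441.
T₂ = 1622 × 0.626441 = 1.02×10³ K.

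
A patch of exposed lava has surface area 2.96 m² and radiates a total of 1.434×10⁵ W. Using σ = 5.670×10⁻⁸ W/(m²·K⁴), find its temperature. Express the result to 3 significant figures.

T ≈ 961 K

Area A = 2.96 m².
P = σAT⁴ ⇒ T = (P/(σA))^(1/4) = (1.434×10⁵/(5.670×10⁻⁸×2.96))^(1/4) = 961 K.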